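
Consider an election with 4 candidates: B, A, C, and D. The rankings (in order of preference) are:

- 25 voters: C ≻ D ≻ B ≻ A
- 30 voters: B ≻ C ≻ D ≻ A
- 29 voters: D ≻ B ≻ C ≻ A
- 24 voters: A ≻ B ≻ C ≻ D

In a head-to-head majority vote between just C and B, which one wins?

Voters preferring C to B: 25; preferring B to C: 83.
B wins the head-to-head.

B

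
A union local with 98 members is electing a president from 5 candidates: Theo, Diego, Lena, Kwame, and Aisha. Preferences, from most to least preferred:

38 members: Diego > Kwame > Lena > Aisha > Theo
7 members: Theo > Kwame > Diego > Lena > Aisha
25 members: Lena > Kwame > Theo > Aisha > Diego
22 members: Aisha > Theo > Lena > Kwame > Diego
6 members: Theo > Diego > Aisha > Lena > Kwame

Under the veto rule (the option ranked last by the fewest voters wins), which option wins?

Last-place votes: Theo 38, Diego 47, Lena 0, Kwame 6, Aisha 7.
Lena is ranked last by the fewest voters, so Lena wins.

Lena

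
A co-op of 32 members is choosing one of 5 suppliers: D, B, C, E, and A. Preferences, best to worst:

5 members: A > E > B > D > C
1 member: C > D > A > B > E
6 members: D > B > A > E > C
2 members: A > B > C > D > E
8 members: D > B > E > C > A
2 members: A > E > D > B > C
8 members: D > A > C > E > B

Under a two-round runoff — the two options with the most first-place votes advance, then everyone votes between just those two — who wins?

Round 1 first-place votes: D 22, B 0, C 1, E 0, A 9.
D and A advance.
Runoff: D is preferred to A by 23 voters; A by 9.
D wins the runoff.

D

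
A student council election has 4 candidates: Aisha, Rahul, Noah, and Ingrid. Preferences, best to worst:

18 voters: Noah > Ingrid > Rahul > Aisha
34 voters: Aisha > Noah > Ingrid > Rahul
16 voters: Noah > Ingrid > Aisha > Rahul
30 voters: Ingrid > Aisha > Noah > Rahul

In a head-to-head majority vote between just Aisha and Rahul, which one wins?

Aisha

Voters preferring Aisha to Rahul: 80; preferring Rahul to Aisha: 18.
Aisha wins the head-to-head.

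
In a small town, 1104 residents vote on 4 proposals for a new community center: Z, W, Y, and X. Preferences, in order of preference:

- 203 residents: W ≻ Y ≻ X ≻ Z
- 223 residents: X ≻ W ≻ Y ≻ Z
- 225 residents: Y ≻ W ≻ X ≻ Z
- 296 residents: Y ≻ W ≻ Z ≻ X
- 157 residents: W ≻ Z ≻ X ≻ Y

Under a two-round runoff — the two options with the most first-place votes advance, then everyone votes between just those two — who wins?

Round 1 first-place votes: Z 0, W 360, Y 521, X 223.
Y and W advance.
Runoff: Y is preferred to W by 521 voters; W by 583.
W wins the runoff.

W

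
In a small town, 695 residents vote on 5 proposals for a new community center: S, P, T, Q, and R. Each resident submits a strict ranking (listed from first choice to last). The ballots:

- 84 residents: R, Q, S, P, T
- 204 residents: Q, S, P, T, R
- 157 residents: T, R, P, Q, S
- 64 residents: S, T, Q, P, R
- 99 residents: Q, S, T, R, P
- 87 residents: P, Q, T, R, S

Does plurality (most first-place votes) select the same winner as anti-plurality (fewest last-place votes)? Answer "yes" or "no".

yes

Plurality — first-place votes: S 64, P 87, T 157, Q 303, R 84. Winner: Q.
Anti-plurality — last-place votes: S 244, P 99, T 84, Q 0, R 268. Winner: Q.
The two methods agree.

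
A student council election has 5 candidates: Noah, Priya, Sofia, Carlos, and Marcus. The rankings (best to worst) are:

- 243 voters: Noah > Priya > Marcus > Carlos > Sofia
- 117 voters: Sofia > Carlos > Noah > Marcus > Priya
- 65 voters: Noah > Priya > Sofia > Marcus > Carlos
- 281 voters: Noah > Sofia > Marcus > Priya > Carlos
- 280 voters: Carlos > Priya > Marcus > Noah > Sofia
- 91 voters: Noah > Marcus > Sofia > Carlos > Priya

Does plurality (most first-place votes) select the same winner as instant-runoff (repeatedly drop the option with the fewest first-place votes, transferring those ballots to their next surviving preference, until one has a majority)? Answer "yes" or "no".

Plurality — first-place votes: Noah 680, Priya 0, Sofia 117, Carlos 280, Marcus 0. Winner: Noah.
Instant-runoff — R1 Noah 680, Priya 0, Sofia 117, Carlos 280, Marcus 0 (Noah winner). Winner: Noah.
The two methods agree.

yes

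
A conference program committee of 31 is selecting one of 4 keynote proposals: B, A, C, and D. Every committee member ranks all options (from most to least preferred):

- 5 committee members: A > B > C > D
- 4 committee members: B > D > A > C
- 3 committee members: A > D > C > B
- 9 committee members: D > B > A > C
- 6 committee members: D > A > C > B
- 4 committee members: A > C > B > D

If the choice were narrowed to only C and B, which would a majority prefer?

B

Voters preferring C to B: 13; preferring B to C: 18.
B wins the head-to-head.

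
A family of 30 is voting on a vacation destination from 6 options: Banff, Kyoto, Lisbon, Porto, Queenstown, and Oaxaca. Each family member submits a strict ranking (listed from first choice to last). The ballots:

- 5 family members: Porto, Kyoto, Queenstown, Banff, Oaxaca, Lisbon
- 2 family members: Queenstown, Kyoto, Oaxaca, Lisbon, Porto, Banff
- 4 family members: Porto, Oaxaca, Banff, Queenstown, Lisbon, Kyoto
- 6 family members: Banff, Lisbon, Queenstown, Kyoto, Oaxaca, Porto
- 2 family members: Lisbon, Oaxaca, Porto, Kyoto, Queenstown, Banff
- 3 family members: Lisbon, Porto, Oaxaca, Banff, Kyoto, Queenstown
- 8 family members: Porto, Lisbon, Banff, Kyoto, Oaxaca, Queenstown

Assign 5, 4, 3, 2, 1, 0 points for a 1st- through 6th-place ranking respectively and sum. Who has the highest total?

Porto

Banff: 5·2 + 2·0 + 4·3 + 6·5 + 2·0 + 3·2 + 8·3 = 82
Kyoto: 5·4 + 2·4 + 4·0 + 6·2 + 2·2 + 3·1 + 8·2 = 63
Lisbon: 5·0 + 2·2 + 4·1 + 6·4 + 2·5 + 3·5 + 8·4 = 89
Porto: 5·5 + 2·1 + 4·5 + 6·0 + 2·3 + 3·4 + 8·5 = 105
Queenstown: 5·3 + 2·5 + 4·2 + 6·3 + 2·1 + 3·0 + 8·0 = 53
Oaxaca: 5·1 + 2·3 + 4·4 + 6·1 + 2·4 + 3·3 + 8·1 = 58
Porto has the highest Borda score (105).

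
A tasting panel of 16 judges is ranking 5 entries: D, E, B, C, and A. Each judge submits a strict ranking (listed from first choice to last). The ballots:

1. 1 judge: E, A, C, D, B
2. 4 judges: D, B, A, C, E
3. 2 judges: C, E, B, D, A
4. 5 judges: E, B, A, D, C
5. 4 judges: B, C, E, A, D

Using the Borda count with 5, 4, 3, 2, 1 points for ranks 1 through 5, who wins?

D: 1·2 + 4·5 + 2·2 + 5·2 + 4·1 = 40
E: 1·5 + 4·1 + 2·4 + 5·5 + 4·3 = 54
B: 1·1 + 4·4 + 2·3 + 5·4 + 4·5 = 63
C: 1·3 + 4·2 + 2·5 + 5·1 + 4·4 = 42
A: 1·4 + 4·3 + 2·1 + 5·3 + 4·2 = 41
B has the highest Borda score (63).

B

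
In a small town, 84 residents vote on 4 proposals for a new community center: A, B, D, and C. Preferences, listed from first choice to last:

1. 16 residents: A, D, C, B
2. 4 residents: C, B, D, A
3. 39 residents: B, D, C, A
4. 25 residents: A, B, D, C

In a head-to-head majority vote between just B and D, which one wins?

Voters preferring B to D: 68; preferring D to B: 16.
B wins the head-to-head.

B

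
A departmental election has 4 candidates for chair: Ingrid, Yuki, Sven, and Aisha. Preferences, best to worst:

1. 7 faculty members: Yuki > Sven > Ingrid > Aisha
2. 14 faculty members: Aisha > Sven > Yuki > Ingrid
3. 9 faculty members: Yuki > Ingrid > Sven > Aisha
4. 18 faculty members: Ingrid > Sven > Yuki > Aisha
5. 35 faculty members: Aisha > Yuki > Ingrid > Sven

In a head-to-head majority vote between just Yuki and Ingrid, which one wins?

Yuki

Voters preferring Yuki to Ingrid: 65; preferring Ingrid to Yuki: 18.
Yuki wins the head-to-head.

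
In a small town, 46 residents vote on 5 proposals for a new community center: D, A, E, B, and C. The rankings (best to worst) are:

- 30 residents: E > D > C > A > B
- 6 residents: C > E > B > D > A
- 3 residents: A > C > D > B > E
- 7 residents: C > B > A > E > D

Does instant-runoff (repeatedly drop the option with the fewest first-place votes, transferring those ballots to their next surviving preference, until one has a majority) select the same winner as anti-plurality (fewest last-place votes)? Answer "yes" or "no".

Instant-runoff — R1 D 0, A 3, E 30, B 0, C 13 (E winner). Winner: E.
Anti-plurality — last-place votes: D 7, A 6, E 3, B 30, C 0. Winner: C.
The two methods disagree.

no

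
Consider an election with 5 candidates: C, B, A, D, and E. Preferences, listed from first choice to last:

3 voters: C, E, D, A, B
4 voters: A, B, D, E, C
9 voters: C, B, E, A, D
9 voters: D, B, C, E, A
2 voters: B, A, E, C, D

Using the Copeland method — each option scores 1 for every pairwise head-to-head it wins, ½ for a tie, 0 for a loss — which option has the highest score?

C: beats A, D, and E; loses to B → score 3.
B: beats C, A, D, and E → score 4.
A: beats D; loses to C, B, and E → score 1.
D: loses to C, B, A, and E → score 0.
E: beats A and D; loses to C and B → score 2.
B has the best pairwise record.

B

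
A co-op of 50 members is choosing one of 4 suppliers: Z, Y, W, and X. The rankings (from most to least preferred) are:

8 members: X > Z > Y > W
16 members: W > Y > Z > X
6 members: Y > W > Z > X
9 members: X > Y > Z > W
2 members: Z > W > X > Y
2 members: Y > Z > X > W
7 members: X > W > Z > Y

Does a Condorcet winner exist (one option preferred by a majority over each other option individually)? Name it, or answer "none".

Checking pairwise contests:
Y beats Z 33–17.
X beats Y 26–24.
X beats W 26–24.
Z beats X 26–24.
Every option loses at least one head-to-head, so there is no Condorcet winner.

none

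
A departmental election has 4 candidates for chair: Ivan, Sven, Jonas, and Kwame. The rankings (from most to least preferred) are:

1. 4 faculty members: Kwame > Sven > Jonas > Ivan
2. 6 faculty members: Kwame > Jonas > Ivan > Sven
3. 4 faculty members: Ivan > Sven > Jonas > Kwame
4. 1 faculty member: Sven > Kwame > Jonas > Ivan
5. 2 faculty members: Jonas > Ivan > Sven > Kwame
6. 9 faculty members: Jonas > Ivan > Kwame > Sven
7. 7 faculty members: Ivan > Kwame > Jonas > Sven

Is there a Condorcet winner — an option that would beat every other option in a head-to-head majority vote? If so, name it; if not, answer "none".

Checking pairwise contests:
Jonas beats Ivan 22–11.
Ivan beats Sven 28–5.
Kwame beats Jonas 18–15.
Ivan beats Kwame 22–11.
Every option loses at least one head-to-head, so there is no Condorcet winner.

none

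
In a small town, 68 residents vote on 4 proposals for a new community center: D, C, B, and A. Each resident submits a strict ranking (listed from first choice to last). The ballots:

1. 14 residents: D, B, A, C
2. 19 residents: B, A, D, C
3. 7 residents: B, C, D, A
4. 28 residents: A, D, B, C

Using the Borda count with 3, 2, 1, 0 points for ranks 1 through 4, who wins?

A

D: 14·3 + 19·1 + 7·1 + 28·2 = 124
C: 14·0 + 19·0 + 7·2 + 28·0 = 14
B: 14·2 + 19·3 + 7·3 + 28·1 = 134
A: 14·1 + 19·2 + 7·0 + 28·3 = 136
A has the highest Borda score (136).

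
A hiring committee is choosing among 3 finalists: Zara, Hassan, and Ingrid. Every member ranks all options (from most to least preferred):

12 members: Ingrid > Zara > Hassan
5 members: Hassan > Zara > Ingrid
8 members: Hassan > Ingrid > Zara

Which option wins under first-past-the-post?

Hassan

First-place votes: Zara 0, Hassan 13, Ingrid 12.
Hassan has the most first-place votes.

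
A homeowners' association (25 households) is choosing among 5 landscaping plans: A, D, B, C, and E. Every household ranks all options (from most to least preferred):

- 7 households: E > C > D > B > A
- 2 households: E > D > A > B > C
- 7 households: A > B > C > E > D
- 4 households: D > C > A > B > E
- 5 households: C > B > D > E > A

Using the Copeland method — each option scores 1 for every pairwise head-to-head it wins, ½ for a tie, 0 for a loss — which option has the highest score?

A: beats B; loses to D, C, and E → score 1.
D: beats A and B; loses to C and E → score 2.
B: beats E; loses to A, D, and C → score 1.
C: beats A, D, B, and E → score 4.
E: beats A and D; loses to B and C → score 2.
C has the best pairwise record.

C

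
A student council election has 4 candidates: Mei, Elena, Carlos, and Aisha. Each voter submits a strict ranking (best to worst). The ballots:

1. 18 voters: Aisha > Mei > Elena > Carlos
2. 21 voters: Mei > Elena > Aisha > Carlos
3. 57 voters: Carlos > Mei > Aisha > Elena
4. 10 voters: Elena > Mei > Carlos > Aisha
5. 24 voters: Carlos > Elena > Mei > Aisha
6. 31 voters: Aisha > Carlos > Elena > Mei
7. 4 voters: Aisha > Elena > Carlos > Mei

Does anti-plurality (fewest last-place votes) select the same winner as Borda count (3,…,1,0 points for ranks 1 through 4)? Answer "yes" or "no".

Anti-plurality — last-place votes: Mei 35, Elena 57, Carlos 39, Aisha 34. Winner: Aisha.
Borda — scores: Mei 257, Elena 177, Carlos 319, Aisha 237. Winner: Carlos.
The two methods disagree.

no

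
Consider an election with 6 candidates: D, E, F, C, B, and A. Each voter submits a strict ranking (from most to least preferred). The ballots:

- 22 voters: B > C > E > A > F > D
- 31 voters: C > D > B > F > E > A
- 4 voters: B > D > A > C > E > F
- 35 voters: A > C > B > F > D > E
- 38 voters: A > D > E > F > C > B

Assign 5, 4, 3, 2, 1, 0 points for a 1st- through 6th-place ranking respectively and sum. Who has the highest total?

C

D: 22·0 + 31·4 + 4·4 + 35·1 + 38·4 = 327
E: 22·3 + 31·1 + 4·1 + 35·0 + 38·3 = 215
F: 22·1 + 31·2 + 4·0 + 35·2 + 38·2 = 230
C: 22·4 + 31·5 + 4·2 + 35·4 + 38·1 = 429
B: 22·5 + 31·3 + 4·5 + 35·3 + 38·0 = 328
A: 22·2 + 31·0 + 4·3 + 35·5 + 38·5 = 421
C has the highest Borda score (429).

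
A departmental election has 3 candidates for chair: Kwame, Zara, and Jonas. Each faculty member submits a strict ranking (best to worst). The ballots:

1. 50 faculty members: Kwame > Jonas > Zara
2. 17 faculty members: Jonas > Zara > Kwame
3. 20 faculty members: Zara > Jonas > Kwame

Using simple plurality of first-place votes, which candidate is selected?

Kwame

First-place votes: Kwame 50, Zara 20, Jonas 17.
Kwame has the most first-place votes.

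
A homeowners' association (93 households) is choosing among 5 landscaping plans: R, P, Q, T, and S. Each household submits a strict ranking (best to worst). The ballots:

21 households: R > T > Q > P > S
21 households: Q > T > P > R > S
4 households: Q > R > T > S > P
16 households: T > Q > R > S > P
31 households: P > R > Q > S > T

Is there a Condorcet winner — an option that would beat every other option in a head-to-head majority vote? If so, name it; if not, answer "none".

Checking pairwise contests:
P beats R 52–41.
Q beats P 62–31.
R beats Q 52–41.
R beats T 56–37.
R beats S 93–0.
Every option loses at least one head-to-head, so there is no Condorcet winner.

none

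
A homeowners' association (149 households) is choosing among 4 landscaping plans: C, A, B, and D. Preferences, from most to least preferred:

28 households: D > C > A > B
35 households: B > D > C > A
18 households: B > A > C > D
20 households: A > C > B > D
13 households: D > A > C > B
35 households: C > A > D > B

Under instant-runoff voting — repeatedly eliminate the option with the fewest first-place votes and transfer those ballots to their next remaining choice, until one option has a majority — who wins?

C

Round 1: C 35, A 20, B 53, D 41. Eliminate A.
Round 2: C 55, B 53, D 41. Eliminate D.
Round 3: C 96, B 53. C has a majority.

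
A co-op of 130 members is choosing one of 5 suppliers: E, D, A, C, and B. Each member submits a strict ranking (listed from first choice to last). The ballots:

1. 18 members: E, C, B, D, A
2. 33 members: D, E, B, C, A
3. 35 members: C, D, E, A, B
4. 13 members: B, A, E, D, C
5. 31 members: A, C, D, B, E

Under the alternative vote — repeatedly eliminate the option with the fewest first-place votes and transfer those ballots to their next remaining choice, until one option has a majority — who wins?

C

Round 1: E 18, D 33, A 31, C 35, B 13. Eliminate B.
Round 2: E 18, D 33, A 44, C 35. Eliminate E.
Round 3: D 33, A 44, C 53. Eliminate D.
Round 4: A 44, C 86. C has a majority.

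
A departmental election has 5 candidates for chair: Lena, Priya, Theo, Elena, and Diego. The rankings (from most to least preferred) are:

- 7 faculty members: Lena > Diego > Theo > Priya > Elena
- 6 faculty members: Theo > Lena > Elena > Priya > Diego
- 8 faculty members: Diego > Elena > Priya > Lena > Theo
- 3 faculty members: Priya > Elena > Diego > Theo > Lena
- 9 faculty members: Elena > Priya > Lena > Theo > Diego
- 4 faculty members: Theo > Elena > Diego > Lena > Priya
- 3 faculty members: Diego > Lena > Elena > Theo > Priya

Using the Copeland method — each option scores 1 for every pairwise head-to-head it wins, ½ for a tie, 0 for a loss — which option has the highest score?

Elena

Lena: beats Theo and Diego; ties Priya; loses to Elena → score 2.5.
Priya: ties Lena and Theo; loses to Elena and Diego → score 1.
Theo: ties Priya; loses to Lena, Elena, and Diego → score 0.5.
Elena: beats Lena, Priya, Theo, and Diego → score 4.
Diego: beats Priya and Theo; loses to Lena and Elena → score 2.
Elena has the best pairwise record.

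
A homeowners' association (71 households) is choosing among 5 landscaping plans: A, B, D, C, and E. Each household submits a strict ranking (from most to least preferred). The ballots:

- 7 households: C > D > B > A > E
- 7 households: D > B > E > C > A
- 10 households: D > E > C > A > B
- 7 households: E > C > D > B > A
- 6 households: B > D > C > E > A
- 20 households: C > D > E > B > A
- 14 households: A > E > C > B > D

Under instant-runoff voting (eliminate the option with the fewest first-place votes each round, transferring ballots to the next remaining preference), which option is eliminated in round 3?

A

Round 1: A 14, B 6, D 17, C 27, E 7. Eliminate B.
Round 2: A 14, D 23, C 27, E 7. Eliminate E.
Round 3: A 14, D 23, C 34. Eliminate A.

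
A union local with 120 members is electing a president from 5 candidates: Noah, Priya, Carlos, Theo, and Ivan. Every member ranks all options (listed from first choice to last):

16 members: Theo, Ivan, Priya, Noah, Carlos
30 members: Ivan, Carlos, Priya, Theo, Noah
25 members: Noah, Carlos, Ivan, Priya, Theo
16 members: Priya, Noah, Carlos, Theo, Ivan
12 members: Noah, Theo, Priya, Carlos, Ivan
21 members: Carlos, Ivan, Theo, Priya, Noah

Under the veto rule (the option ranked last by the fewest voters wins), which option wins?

Last-place votes: Noah 51, Priya 0, Carlos 16, Theo 25, Ivan 28.
Priya is ranked last by the fewest voters, so Priya wins.

Priya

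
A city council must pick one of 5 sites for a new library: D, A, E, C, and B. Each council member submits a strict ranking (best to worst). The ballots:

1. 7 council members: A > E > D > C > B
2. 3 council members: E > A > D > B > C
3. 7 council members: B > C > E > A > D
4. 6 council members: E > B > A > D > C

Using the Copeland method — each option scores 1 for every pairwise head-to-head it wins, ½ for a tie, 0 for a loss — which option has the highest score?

E

D: beats C; loses to A, E, and B → score 1.
A: beats D and C; loses to E and B → score 2.
E: beats D, A, C, and B → score 4.
C: loses to D, A, E, and B → score 0.
B: beats D, A, and C; loses to E → score 3.
E has the best pairwise record.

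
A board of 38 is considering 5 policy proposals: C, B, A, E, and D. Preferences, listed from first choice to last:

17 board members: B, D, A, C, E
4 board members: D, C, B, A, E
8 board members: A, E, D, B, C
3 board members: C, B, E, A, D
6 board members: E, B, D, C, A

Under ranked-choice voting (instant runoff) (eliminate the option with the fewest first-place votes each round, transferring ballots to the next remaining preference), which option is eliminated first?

C

Round 1: C 3, B 17, A 8, E 6, D 4. Eliminate C.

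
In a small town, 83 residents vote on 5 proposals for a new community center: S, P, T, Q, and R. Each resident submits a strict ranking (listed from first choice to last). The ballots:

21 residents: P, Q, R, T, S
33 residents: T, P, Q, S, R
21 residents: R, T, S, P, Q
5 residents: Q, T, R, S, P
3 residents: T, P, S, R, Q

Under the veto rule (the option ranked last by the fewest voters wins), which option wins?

Last-place votes: S 21, P 5, T 0, Q 24, R 33.
T is ranked last by the fewest voters, so T wins.

T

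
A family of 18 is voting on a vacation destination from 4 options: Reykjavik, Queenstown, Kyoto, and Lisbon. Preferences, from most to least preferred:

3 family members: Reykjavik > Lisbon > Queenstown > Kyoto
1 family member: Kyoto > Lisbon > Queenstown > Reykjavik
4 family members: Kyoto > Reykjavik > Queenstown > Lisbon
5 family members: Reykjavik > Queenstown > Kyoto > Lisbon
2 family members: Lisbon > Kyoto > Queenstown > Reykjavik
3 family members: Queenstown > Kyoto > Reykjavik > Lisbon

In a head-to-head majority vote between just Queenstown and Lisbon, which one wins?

Queenstown

Voters preferring Queenstown to Lisbon: 12; preferring Lisbon to Queenstown: 6.
Queenstown wins the head-to-head.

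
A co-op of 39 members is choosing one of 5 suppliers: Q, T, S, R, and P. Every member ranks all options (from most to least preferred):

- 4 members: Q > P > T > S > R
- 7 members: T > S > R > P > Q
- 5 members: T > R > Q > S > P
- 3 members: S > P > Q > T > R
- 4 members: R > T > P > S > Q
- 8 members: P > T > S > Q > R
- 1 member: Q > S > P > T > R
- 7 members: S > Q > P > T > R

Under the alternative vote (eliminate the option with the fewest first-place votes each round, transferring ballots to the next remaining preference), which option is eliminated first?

Round 1: Q 5, T 12, S 10, R 4, P 8. Eliminate R.

R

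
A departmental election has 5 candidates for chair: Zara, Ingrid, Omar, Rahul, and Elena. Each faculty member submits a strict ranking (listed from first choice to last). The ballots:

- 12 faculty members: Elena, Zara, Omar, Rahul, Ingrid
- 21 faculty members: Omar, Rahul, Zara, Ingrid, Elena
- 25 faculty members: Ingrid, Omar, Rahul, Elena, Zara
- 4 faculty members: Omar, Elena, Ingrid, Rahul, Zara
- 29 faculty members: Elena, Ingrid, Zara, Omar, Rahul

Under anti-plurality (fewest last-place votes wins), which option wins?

Last-place votes: Zara 29, Ingrid 12, Omar 0, Rahul 29, Elena 21.
Omar is ranked last by the fewest voters, so Omar wins.

Omar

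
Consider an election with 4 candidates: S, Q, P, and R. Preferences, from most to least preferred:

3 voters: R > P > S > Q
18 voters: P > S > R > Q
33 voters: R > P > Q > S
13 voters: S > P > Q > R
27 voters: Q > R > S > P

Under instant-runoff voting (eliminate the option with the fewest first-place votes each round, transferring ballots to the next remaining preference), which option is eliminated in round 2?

Q

Round 1: S 13, Q 27, P 18, R 36. Eliminate S.
Round 2: Q 27, P 31, R 36. Eliminate Q.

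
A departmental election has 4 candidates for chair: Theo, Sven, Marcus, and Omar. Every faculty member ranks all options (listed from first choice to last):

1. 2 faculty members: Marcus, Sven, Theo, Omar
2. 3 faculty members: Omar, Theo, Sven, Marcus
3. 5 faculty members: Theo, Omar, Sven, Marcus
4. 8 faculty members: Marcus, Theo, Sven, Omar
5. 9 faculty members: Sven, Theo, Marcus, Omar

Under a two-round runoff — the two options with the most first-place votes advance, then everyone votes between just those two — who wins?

Round 1 first-place votes: Theo 5, Sven 9, Marcus 10, Omar 3.
Marcus and Sven advance.
Runoff: Marcus is preferred to Sven by 10 voters; Sven by 17.
Sven wins the runoff.

Sven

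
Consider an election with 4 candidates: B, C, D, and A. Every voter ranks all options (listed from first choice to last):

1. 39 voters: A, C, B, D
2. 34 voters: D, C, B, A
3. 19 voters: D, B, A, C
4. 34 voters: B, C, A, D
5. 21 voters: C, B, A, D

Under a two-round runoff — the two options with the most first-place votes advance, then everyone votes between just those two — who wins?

Round 1 first-place votes: B 34, C 21, D 53, A 39.
D and A advance.
Runoff: D is preferred to A by 53 voters; A by 94.
A wins the runoff.

A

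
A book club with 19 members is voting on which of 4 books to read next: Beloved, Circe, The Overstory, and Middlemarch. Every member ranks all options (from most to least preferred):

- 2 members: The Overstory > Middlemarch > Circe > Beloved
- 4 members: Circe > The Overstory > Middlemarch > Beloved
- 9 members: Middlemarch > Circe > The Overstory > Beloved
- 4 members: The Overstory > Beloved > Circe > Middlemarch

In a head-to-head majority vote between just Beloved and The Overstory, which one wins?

Voters preferring Beloved to The Overstory: 0; preferring The Overstory to Beloved: 19.
The Overstory wins the head-to-head.

The Overstory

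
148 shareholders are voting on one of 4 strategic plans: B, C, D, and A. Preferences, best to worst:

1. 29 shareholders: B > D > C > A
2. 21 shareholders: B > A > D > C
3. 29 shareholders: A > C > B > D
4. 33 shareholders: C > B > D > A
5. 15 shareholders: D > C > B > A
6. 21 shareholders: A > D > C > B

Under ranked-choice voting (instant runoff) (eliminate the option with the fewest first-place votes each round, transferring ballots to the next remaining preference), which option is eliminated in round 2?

Round 1: B 50, C 33, D 15, A 50. Eliminate D.
Round 2: B 50, C 48, A 50. Eliminate C.

C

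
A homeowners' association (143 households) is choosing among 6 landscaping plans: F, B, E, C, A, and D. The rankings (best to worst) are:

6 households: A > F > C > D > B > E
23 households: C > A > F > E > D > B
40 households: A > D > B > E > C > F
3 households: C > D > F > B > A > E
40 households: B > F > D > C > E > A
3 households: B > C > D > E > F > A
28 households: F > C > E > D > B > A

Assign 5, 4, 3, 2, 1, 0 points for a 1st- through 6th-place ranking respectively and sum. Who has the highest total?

F: 6·4 + 23·3 + 40·0 + 3·3 + 40·4 + 3·1 + 28·5 = 405
B: 6·1 + 23·0 + 40·3 + 3·2 + 40·5 + 3·5 + 28·1 = 375
E: 6·0 + 23·2 + 40·2 + 3·0 + 40·1 + 3·2 + 28·3 = 256
C: 6·3 + 23·5 + 40·1 + 3·5 + 40·2 + 3·4 + 28·4 = 392
A: 6·5 + 23·4 + 40·5 + 3·1 + 40·0 + 3·0 + 28·0 = 325
D: 6·2 + 23·1 + 40·4 + 3·4 + 40·3 + 3·3 + 28·2 = 392
F has the highest Borda score (405).

F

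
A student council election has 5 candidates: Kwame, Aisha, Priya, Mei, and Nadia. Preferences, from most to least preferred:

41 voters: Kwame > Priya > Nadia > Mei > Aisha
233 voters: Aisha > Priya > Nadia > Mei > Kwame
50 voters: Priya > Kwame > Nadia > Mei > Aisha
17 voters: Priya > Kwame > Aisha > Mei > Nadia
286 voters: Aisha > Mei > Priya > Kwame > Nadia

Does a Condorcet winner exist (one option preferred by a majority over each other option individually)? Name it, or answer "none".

Aisha

Aisha vs Kwame: 519–108 for Aisha.
Aisha vs Priya: 519–108 for Aisha.
Aisha vs Mei: 536–91 for Aisha.
Aisha vs Nadia: 536–91 for Aisha.
Aisha beats every other option head-to-head.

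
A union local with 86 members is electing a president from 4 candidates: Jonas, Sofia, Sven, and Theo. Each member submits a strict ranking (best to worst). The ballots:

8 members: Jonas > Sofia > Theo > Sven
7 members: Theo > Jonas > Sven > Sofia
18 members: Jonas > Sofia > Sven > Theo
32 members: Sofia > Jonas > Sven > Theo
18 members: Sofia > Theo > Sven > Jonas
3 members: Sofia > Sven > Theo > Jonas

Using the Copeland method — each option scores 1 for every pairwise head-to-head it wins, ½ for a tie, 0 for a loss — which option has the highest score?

Jonas: beats Sven and Theo; loses to Sofia → score 2.
Sofia: beats Jonas, Sven, and Theo → score 3.
Sven: beats Theo; loses to Jonas and Sofia → score 1.
Theo: loses to Jonas, Sofia, and Sven → score 0.
Sofia has the best pairwise record.

Sofia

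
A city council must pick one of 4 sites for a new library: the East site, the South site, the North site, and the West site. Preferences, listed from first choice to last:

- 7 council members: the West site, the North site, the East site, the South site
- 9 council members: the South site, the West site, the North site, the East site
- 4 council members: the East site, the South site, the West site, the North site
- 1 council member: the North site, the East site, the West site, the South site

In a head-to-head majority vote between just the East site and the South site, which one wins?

the East site

Voters preferring the East site to the South site: 12; preferring the South site to the East site: 9.
the East site wins the head-to-head.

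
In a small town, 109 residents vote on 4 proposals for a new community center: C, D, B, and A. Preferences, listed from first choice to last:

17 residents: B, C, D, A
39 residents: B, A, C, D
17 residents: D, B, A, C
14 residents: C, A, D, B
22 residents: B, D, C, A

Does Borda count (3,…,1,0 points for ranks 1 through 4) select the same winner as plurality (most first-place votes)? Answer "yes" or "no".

yes

Borda — scores: C 137, D 126, B 268, A 123. Winner: B.
Plurality — first-place votes: C 14, D 17, B 78, A 0. Winner: B.
The two methods agree.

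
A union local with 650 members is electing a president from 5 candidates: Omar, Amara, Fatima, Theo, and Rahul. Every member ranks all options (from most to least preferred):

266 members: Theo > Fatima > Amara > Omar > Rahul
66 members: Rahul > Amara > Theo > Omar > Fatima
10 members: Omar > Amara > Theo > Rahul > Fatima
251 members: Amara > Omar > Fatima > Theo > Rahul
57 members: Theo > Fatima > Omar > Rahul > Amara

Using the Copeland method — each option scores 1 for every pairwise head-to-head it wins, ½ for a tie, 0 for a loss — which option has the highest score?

Omar: beats Fatima and Rahul; loses to Amara and Theo → score 2.
Amara: beats Omar, Fatima, Theo, and Rahul → score 4.
Fatima: beats Rahul; loses to Omar, Amara, and Theo → score 1.
Theo: beats Omar, Fatima, and Rahul; loses to Amara → score 3.
Rahul: loses to Omar, Amara, Fatima, and Theo → score 0.
Amara has the best pairwise record.

Amara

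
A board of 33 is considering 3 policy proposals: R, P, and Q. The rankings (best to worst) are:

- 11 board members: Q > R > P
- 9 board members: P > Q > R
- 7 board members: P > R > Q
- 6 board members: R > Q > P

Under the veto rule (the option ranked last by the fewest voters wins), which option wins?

Q

Last-place votes: R 9, P 17, Q 7.
Q is ranked last by the fewest voters, so Q wins.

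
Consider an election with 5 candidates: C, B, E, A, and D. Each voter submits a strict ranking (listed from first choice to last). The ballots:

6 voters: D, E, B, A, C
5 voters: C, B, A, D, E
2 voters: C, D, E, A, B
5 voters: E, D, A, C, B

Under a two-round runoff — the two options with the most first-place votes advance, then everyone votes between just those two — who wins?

Round 1 first-place votes: C 7, B 0, E 5, A 0, D 6.
C and D advance.
Runoff: C is preferred to D by 7 voters; D by 11.
D wins the runoff.

D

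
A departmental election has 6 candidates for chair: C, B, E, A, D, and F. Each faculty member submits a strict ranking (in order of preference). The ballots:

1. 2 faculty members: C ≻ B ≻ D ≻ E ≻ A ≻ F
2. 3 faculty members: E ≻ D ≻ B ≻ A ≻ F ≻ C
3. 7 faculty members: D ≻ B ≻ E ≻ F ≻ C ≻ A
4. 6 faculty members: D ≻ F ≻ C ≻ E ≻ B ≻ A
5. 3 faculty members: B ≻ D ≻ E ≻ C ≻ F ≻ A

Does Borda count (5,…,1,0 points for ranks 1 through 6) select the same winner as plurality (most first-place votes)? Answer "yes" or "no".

Borda — scores: C 41, B 66, E 61, A 8, D 95, F 44. Winner: D.
Plurality — first-place votes: C 2, B 3, E 3, A 0, D 13, F 0. Winner: D.
The two methods agree.

yes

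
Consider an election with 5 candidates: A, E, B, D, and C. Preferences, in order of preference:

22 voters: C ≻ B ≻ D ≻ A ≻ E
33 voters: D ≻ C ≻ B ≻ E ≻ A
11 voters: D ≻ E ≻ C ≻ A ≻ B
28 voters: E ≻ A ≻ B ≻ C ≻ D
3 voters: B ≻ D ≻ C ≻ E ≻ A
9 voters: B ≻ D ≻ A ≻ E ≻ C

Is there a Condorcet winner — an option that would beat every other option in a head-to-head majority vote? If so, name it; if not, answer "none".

none

Checking pairwise contests:
E beats A 75–31.
B beats E 67–39.
C beats B 66–40.
B beats D 62–44.
D beats C 56–50.
Every option loses at least one head-to-head, so there is no Condorcet winner.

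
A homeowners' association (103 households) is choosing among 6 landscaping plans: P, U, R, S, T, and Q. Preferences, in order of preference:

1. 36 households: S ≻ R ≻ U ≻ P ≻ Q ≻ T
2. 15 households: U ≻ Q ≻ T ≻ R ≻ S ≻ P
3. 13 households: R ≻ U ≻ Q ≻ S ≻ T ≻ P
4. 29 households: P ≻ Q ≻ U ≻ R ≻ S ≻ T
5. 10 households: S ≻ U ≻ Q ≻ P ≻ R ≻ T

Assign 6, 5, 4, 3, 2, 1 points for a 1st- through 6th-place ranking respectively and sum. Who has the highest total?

U

P: 36·3 + 15·1 + 13·1 + 29·6 + 10·3 = 340
U: 36·4 + 15·6 + 13·5 + 29·4 + 10·5 = 465
R: 36·5 + 15·3 + 13·6 + 29·3 + 10·2 = 410
S: 36·6 + 15·2 + 13·3 + 29·2 + 10·6 = 403
T: 36·1 + 15·4 + 13·2 + 29·1 + 10·1 = 161
Q: 36·2 + 15·5 + 13·4 + 29·5 + 10·4 = 384
U has the highest Borda score (465).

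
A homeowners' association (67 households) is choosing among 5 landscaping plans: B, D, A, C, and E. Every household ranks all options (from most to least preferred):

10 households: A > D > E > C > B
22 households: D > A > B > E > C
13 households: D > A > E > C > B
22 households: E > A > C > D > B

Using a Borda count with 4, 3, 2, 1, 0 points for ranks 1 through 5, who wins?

A

B: 10·0 + 22·2 + 13·0 + 22·0 = 44
D: 10·3 + 22·4 + 13·4 + 22·1 = 192
A: 10·4 + 22·3 + 13·3 + 22·3 = 211
C: 10·1 + 22·0 + 13·1 + 22·2 = 67
E: 10·2 + 22·1 + 13·2 + 22·4 = 156
A has the highest Borda score (211).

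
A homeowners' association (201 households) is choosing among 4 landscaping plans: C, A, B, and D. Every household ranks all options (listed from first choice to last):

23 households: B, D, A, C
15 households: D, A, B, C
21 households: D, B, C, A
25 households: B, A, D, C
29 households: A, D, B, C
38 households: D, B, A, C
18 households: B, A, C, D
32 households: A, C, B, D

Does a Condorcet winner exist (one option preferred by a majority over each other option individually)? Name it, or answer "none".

Checking pairwise contests:
A beats C 180–21.
B beats A 125–76.
D beats B 103–98.
A beats D 104–97.
Every option loses at least one head-to-head, so there is no Condorcet winner.

none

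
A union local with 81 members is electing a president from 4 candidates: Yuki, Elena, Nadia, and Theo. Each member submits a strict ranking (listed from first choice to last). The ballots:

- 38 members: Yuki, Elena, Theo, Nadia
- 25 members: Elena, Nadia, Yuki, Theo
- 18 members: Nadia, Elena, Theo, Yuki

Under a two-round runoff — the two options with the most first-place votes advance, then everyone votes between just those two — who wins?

Round 1 first-place votes: Yuki 38, Elena 25, Nadia 18, Theo 0.
Yuki and Elena advance.
Runoff: Yuki is preferred to Elena by 38 voters; Elena by 43.
Elena wins the runoff.

Elena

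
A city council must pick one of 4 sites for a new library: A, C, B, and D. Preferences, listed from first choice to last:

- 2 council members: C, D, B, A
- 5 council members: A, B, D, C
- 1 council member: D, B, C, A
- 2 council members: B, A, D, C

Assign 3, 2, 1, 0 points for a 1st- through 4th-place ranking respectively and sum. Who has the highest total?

B

A: 2·0 + 5·3 + 1·0 + 2·2 = 19
C: 2·3 + 5·0 + 1·1 + 2·0 = 7
B: 2·1 + 5·2 + 1·2 + 2·3 = 20
D: 2·2 + 5·1 + 1·3 + 2·1 = 14
B has the highest Borda score (20).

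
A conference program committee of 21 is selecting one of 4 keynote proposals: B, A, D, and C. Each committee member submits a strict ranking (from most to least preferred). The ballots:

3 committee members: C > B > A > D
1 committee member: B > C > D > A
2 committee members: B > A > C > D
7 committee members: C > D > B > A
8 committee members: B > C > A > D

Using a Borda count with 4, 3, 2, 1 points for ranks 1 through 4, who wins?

B: 3·3 + 1·4 + 2·4 + 7·2 + 8·4 = 67
A: 3·2 + 1·1 + 2·3 + 7·1 + 8·2 = 36
D: 3·1 + 1·2 + 2·1 + 7·3 + 8·1 = 36
C: 3·4 + 1·3 + 2·2 + 7·4 + 8·3 = 71
C has the highest Borda score (71).

C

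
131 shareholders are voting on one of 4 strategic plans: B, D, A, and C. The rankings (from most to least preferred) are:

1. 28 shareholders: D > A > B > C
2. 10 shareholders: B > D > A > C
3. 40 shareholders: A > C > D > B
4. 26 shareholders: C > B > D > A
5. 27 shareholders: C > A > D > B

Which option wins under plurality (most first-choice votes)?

First-place votes: B 10, D 28, A 40, C 53.
C has the most first-place votes.

C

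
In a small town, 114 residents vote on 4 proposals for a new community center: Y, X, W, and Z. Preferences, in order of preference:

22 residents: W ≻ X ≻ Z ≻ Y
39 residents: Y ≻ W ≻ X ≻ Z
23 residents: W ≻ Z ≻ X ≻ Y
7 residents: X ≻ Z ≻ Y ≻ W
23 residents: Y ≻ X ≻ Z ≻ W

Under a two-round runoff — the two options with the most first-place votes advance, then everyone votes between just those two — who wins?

Round 1 first-place votes: Y 62, X 7, W 45, Z 0.
Y and W advance.
Runoff: Y is preferred to W by 69 voters; W by 45.
Y wins the runoff.

Y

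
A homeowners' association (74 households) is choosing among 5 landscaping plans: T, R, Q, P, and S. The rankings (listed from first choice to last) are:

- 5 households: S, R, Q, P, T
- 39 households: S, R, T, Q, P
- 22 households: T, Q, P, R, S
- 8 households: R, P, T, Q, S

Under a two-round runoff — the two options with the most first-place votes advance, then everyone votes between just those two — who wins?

S

Round 1 first-place votes: T 22, R 8, Q 0, P 0, S 44.
S and T advance.
Runoff: S is preferred to T by 44 voters; T by 30.
S wins the runoff.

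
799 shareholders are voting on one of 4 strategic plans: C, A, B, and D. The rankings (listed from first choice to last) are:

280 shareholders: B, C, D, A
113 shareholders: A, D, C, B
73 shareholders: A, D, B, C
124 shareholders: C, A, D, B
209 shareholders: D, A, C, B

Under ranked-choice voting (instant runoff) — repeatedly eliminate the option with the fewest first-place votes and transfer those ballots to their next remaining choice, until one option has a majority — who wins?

A

Round 1: C 124, A 186, B 280, D 209. Eliminate C.
Round 2: A 310, B 280, D 209. Eliminate D.
Round 3: A 519, B 280. A has a majority.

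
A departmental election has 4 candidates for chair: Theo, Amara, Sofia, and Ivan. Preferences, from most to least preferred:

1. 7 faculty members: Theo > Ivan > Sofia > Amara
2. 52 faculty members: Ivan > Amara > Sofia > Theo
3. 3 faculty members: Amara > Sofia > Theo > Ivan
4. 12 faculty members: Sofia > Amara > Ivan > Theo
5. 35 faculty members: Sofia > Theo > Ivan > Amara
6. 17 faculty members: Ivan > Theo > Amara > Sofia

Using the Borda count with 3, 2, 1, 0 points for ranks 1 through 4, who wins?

Ivan

Theo: 7·3 + 52·0 + 3·1 + 12·0 + 35·2 + 17·2 = 128
Amara: 7·0 + 52·2 + 3·3 + 12·2 + 35·0 + 17·1 = 154
Sofia: 7·1 + 52·1 + 3·2 + 12·3 + 35·3 + 17·0 = 206
Ivan: 7·2 + 52·3 + 3·0 + 12·1 + 35·1 + 17·3 = 268
Ivan has the highest Borda score (268).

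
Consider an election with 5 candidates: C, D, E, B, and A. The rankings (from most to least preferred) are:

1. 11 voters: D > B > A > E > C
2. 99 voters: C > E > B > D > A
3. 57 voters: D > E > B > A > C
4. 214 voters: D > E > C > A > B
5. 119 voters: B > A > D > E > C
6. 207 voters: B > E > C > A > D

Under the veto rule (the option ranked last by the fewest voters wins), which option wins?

E

Last-place votes: C 187, D 207, E 0, B 214, A 99.
E is ranked last by the fewest voters, so E wins.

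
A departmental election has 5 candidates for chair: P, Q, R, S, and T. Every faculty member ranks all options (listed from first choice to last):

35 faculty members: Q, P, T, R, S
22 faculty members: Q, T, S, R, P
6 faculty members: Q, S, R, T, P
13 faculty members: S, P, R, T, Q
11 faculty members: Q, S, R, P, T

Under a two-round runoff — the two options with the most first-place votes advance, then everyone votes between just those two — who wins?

Round 1 first-place votes: P 0, Q 74, R 0, S 13, T 0.
Q and S advance.
Runoff: Q is preferred to S by 74 voters; S by 13.
Q wins the runoff.

Q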